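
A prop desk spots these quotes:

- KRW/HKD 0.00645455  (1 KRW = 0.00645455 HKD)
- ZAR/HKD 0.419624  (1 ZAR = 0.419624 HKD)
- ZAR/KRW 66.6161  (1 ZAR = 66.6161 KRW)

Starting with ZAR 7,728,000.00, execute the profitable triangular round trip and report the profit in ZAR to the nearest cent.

Profit: ZAR 190,664.94

Profitable loop is ZAR → KRW → HKD → ZAR:
ZAR 7,728,000.00 × 66.6161 = KRW 514,809,221
KRW 514,809,221 × 0.00645455 = HKD 3,322,861.86
HKD 3,322,861.86 ÷ 0.419624 = ZAR 7,918,664.94
Profit = ZAR 7,918,664.94 − ZAR 7,728,000.00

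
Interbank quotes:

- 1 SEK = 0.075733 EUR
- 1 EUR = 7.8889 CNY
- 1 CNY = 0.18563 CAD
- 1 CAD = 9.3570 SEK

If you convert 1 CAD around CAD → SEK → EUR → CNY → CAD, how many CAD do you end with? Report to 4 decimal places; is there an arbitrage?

1.0377 (arbitrage exists)

Around CAD → SEK → EUR → CNY → CAD: 1 × 9.3570 × 0.075733 × 7.8889 × 0.18563 = 1.037735
Product > 1; profitable direction is CAD → SEK → EUR → CNY → CAD.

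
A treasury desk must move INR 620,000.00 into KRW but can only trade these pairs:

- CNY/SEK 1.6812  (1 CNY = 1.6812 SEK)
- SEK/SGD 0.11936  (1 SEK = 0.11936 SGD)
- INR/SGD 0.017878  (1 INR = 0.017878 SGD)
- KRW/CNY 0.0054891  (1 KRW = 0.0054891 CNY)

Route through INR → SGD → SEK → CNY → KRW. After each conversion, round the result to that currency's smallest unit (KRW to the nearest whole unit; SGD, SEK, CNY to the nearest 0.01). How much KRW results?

INR 620,000.00 × 0.017878 = SGD 11,084.36
SGD 11,084.36 ÷ 0.11936 = SEK 92,864.95
SEK 92,864.95 ÷ 1.6812 = CNY 55,237.30
CNY 55,237.30 ÷ 0.0054891 = KRW 10,063,089

KRW 10,063,089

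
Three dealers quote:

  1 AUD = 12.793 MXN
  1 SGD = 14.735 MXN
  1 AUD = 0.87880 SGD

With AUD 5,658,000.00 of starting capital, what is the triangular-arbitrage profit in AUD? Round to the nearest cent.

Profit: AUD 69,046.79

Profitable loop is AUD → SGD → MXN → AUD:
AUD 5,658,000.00 × 0.87880 = SGD 4,972,250.40
SGD 4,972,250.40 × 14.735 = MXN 73,266,109.64
MXN 73,266,109.64 ÷ 12.793 = AUD 5,727,046.79
Profit = AUD 5,727,046.79 − AUD 5,658,000.00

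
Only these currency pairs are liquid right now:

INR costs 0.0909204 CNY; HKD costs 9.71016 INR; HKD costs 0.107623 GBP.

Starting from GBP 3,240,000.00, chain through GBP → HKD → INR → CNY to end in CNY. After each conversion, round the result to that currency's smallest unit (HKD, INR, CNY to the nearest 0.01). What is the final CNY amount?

CNY 26,578,326.99

GBP 3,240,000.00 ÷ 0.107623 = HKD 30,105,089.06
HKD 30,105,089.06 × 9.71016 = INR 292,325,231.59
INR 292,325,231.59 × 0.0909204 = CNY 26,578,326.99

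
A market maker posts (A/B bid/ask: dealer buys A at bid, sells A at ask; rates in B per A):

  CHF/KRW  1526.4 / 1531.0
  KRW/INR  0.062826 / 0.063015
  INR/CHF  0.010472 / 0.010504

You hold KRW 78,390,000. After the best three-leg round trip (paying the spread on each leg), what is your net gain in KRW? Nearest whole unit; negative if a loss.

Net profit: KRW 332,353

Best loop KRW → INR → CHF → KRW:
KRW 78,390,000 × 0.062826 (sell KRW at bid) = INR 4,924,930.14
INR 4,924,930.14 × 0.010472 (sell INR at bid) = CHF 51,573.87
CHF 51,573.87 × 1526.4 (sell CHF at bid) = KRW 78,722,353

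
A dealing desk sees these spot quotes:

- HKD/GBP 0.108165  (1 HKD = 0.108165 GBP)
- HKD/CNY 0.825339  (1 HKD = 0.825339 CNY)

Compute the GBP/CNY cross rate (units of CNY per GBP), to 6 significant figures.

1 GBP ÷ 0.108165 = 9.24513 HKD
9.24513 HKD × 0.825339 = 7.63037 CNY

GBP/CNY = 7.63037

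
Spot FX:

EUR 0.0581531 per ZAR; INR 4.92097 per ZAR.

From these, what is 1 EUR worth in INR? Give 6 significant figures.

1 EUR ÷ 0.0581531 = 17.196 ZAR
17.196 ZAR × 4.92097 = 84.6209 INR

EUR/INR = 84.6209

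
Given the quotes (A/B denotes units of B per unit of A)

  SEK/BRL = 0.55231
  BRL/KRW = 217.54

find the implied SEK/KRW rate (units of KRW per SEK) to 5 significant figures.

SEK/KRW = 120.15

1 SEK × 0.55231 = 0.55231 BRL
0.55231 BRL × 217.54 = 120.15 KRW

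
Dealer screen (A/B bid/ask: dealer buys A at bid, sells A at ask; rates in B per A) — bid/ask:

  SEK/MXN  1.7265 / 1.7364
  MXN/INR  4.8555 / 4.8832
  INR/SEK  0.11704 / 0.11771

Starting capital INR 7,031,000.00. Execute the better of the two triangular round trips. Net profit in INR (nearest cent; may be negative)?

Best loop INR → MXN → SEK → INR:
INR 7,031,000.00 ÷ 4.8832 (buy MXN at ask) = MXN 1,439,834.53
MXN 1,439,834.53 ÷ 1.7364 (buy SEK at ask) = SEK 829,206.71
SEK 829,206.71 ÷ 0.11771 (buy INR at ask) = INR 7,044,488.25

Net profit: INR 13,488.25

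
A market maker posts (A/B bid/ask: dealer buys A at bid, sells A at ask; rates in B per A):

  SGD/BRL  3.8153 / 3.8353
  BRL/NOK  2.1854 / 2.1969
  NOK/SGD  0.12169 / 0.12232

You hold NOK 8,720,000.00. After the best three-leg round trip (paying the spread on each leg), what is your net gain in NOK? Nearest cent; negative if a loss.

Best loop NOK → SGD → BRL → NOK:
NOK 8,720,000.00 × 0.12169 (sell NOK at bid) = SGD 1,061,136.80
SGD 1,061,136.80 × 3.8153 (sell SGD at bid) = BRL 4,048,555.23
BRL 4,048,555.23 × 2.1854 (sell BRL at bid) = NOK 8,847,712.61

Net profit: NOK 127,712.61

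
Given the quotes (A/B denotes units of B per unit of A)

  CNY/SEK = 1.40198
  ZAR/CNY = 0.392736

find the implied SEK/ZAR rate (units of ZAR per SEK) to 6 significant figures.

1 SEK ÷ 1.40198 = 0.713277 CNY
0.713277 CNY ÷ 0.392736 = 1.81617 ZAR

SEK/ZAR = 1.81617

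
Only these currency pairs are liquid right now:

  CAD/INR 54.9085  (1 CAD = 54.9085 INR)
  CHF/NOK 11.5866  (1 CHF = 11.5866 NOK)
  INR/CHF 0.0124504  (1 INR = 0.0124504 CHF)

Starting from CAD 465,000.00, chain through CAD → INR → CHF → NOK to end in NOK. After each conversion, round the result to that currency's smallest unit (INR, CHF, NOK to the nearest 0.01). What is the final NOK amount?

NOK 3,683,255.58

CAD 465,000.00 × 54.9085 = INR 25,532,452.50
INR 25,532,452.50 × 0.0124504 = CHF 317,889.25
CHF 317,889.25 × 11.5866 = NOK 3,683,255.58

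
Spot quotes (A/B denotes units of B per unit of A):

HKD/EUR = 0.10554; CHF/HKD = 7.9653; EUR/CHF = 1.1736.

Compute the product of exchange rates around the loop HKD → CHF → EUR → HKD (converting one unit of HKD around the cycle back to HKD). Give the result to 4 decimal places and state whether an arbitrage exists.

1.0136 (arbitrage exists)

Around HKD → CHF → EUR → HKD: 1 ÷ 7.9653 ÷ 1.1736 ÷ 0.10554 = 1.013586
Product > 1; profitable direction is HKD → CHF → EUR → HKD.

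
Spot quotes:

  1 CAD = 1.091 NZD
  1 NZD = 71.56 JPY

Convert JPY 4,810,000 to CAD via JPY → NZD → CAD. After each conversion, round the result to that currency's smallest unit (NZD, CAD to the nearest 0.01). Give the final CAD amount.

JPY 4,810,000 ÷ 71.56 = NZD 67,216.32
NZD 67,216.32 ÷ 1.091 = CAD 61,609.83

CAD 61,609.83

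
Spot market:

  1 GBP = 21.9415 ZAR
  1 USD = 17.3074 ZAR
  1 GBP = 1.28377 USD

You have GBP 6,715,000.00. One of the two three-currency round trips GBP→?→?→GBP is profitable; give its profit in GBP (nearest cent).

Profitable loop is GBP → USD → ZAR → GBP:
GBP 6,715,000.00 × 1.28377 = USD 8,620,515.55
USD 8,620,515.55 × 17.3074 = ZAR 149,198,710.83
ZAR 149,198,710.83 ÷ 21.9415 = GBP 6,799,840.98
Profit = GBP 6,799,840.98 − GBP 6,715,000.00

Profit: GBP 84,840.98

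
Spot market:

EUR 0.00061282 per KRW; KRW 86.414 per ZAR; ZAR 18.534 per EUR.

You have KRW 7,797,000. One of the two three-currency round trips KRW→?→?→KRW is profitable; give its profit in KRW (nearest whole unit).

Profitable loop is KRW → ZAR → EUR → KRW:
KRW 7,797,000 ÷ 86.414 = ZAR 90,228.44
ZAR 90,228.44 ÷ 18.534 = EUR 4,868.27
EUR 4,868.27 ÷ 0.00061282 = KRW 7,944,038
Profit = KRW 7,944,038 − KRW 7,797,000

Profit: KRW 147,038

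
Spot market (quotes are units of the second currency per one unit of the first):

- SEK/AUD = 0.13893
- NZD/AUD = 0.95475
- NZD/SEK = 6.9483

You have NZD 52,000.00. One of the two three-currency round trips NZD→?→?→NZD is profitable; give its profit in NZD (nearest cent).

Profitable loop is NZD → SEK → AUD → NZD:
NZD 52,000.00 × 6.9483 = SEK 361,311.60
SEK 361,311.60 × 0.13893 = AUD 50,197.02
AUD 50,197.02 ÷ 0.95475 = NZD 52,576.09
Profit = NZD 52,576.09 − NZD 52,000.00

Profit: NZD 576.09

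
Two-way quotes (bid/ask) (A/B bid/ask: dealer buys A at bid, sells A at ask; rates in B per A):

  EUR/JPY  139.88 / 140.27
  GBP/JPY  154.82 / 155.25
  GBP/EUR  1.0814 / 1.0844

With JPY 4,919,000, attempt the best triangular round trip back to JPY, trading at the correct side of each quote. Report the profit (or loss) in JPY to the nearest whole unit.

Net profit: JPY 87,677

Best loop JPY → EUR → GBP → JPY:
JPY 4,919,000 ÷ 140.27 (buy EUR at ask) = EUR 35,068.08
EUR 35,068.08 ÷ 1.0844 (buy GBP at ask) = GBP 32,338.70
GBP 32,338.70 × 154.82 (sell GBP at bid) = JPY 5,006,677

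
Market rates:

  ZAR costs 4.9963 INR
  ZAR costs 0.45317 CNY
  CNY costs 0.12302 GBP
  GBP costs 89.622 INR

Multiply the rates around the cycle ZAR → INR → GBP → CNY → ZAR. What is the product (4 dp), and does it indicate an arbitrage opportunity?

1.0000 (no arbitrage)

Around ZAR → INR → GBP → CNY → ZAR: 1 × 4.9963 ÷ 89.622 ÷ 0.12302 ÷ 0.45317 = 0.999993
Product ≈ 1 (deviation 0.001%, within rounding noise).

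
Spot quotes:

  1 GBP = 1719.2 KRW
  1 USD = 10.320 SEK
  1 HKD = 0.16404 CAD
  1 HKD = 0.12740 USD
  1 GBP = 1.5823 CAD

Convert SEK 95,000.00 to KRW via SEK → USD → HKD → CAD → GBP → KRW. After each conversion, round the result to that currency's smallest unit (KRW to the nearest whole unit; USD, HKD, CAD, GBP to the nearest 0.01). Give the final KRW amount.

KRW 12,878,390

SEK 95,000.00 ÷ 10.320 = USD 9,205.43
USD 9,205.43 ÷ 0.12740 = HKD 72,256.12
HKD 72,256.12 × 0.16404 = CAD 11,852.89
CAD 11,852.89 ÷ 1.5823 = GBP 7,490.92
GBP 7,490.92 × 1719.2 = KRW 12,878,390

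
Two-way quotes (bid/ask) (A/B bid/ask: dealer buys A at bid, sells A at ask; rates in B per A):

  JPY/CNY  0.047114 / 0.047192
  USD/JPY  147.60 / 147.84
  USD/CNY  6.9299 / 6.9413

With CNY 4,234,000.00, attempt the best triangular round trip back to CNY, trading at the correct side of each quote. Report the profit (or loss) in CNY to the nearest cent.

Best loop CNY → USD → JPY → CNY:
CNY 4,234,000.00 ÷ 6.9413 (buy USD at ask) = USD 609,972.20
USD 609,972.20 × 147.60 (sell USD at bid) = JPY 90,031,896
JPY 90,031,896 × 0.047114 (sell JPY at bid) = CNY 4,241,762.75

Net profit: CNY 7,762.75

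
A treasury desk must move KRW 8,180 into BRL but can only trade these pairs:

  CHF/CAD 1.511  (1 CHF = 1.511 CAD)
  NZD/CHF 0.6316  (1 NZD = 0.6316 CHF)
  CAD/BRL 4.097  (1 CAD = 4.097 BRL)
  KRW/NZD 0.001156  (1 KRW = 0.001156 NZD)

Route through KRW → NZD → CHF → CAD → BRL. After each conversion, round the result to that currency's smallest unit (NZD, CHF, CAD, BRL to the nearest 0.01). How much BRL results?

KRW 8,180 × 0.001156 = NZD 9.46
NZD 9.46 × 0.6316 = CHF 5.97
CHF 5.97 × 1.511 = CAD 9.02
CAD 9.02 × 4.097 = BRL 36.95

BRL 36.95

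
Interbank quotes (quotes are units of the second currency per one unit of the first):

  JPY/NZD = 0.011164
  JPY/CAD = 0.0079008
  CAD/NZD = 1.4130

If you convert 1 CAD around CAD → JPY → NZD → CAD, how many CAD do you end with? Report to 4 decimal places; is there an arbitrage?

1.0000 (no arbitrage)

Around CAD → JPY → NZD → CAD: 1 ÷ 0.0079008 × 0.011164 ÷ 1.4130 = 1.000015
Product ≈ 1 (deviation 0.002%, within rounding noise).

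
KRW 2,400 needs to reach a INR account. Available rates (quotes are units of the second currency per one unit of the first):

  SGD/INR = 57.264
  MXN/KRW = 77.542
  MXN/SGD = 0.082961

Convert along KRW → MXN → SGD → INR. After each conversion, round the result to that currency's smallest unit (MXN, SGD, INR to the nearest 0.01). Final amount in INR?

INR 147.17

KRW 2,400 ÷ 77.542 = MXN 30.95
MXN 30.95 × 0.082961 = SGD 2.57
SGD 2.57 × 57.264 = INR 147.17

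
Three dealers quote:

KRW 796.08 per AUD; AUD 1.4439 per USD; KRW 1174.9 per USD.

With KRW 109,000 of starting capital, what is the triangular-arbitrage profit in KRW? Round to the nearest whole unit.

Profitable loop is KRW → AUD → USD → KRW:
KRW 109,000 ÷ 796.08 = AUD 136.92
AUD 136.92 ÷ 1.4439 = USD 94.83
USD 94.83 × 1174.9 = KRW 111,412
Profit = KRW 111,412 − KRW 109,000

Profit: KRW 2,412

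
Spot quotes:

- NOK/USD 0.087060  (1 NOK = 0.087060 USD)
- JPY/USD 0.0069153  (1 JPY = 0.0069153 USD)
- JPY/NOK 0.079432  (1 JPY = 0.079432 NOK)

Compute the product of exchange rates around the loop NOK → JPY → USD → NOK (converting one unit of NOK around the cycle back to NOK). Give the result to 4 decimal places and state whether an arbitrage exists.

1.0000 (no arbitrage)

Around NOK → JPY → USD → NOK: 1 ÷ 0.079432 × 0.0069153 ÷ 0.087060 = 0.999993
Product ≈ 1 (deviation 0.001%, within rounding noise).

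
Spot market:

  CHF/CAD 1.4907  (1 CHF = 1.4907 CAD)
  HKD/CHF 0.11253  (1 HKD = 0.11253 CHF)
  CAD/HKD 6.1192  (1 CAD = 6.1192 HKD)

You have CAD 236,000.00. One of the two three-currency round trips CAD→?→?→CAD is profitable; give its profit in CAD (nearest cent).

Profitable loop is CAD → HKD → CHF → CAD:
CAD 236,000.00 × 6.1192 = HKD 1,444,131.20
HKD 1,444,131.20 × 0.11253 = CHF 162,508.08
CHF 162,508.08 × 1.4907 = CAD 242,250.80
Profit = CAD 242,250.80 − CAD 236,000.00

Profit: CAD 6,250.80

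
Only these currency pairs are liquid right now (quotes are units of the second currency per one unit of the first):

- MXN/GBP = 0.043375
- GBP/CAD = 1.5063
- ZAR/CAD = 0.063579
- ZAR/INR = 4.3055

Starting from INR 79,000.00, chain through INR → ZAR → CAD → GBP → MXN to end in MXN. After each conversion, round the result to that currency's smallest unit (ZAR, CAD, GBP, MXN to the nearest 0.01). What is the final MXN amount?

INR 79,000.00 ÷ 4.3055 = ZAR 18,348.62
ZAR 18,348.62 × 0.063579 = CAD 1,166.59
CAD 1,166.59 ÷ 1.5063 = GBP 774.47
GBP 774.47 ÷ 0.043375 = MXN 17,855.22

MXN 17,855.22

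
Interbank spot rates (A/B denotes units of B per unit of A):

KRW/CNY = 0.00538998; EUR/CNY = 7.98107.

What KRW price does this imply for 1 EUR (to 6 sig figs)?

EUR/KRW = 1480.72

1 EUR × 7.98107 = 7.98107 CNY
7.98107 CNY ÷ 0.00538998 = 1480.72 KRW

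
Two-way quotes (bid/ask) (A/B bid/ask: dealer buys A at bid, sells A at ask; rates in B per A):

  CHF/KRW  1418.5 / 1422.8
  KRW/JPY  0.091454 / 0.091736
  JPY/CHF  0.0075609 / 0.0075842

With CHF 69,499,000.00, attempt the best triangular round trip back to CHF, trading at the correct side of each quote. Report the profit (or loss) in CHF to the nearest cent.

Net profit: CHF 708,760.91

Best loop CHF → JPY → KRW → CHF:
CHF 69,499,000.00 ÷ 0.0075842 (buy JPY at ask) = JPY 9,163,656,022
JPY 9,163,656,022 ÷ 0.091736 (buy KRW at ask) = KRW 99,891,602,225
KRW 99,891,602,225 ÷ 1422.8 (buy CHF at ask) = CHF 70,207,760.91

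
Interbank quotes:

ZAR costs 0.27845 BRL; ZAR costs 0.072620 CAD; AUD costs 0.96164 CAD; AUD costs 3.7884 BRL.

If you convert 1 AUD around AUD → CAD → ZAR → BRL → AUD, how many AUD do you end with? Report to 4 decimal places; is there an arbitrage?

Around AUD → CAD → ZAR → BRL → AUD: 1 × 0.96164 ÷ 0.072620 × 0.27845 ÷ 3.7884 = 0.973302
Product < 1; profitable direction is AUD → BRL → ZAR → CAD → AUD.

0.9733 (arbitrage exists)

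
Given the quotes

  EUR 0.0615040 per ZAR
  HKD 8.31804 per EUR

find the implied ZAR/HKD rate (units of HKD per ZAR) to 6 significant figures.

ZAR/HKD = 0.511593

1 ZAR × 0.0615040 = 0.061504 EUR
0.061504 EUR × 8.31804 = 0.511593 HKD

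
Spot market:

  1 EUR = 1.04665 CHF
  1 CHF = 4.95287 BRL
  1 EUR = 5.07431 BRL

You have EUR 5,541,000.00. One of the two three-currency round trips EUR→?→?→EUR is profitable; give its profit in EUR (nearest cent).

Profit: EUR 119,692.47

Profitable loop is EUR → CHF → BRL → EUR:
EUR 5,541,000.00 × 1.04665 = CHF 5,799,487.65
CHF 5,799,487.65 × 4.95287 = BRL 28,724,108.40
BRL 28,724,108.40 ÷ 5.07431 = EUR 5,660,692.47
Profit = EUR 5,660,692.47 − EUR 5,541,000.00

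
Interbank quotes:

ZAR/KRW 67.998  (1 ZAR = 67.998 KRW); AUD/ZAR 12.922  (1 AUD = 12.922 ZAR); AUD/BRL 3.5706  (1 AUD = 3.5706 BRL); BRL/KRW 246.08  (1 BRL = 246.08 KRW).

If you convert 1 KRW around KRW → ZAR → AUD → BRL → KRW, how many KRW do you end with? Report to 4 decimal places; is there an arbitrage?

1.0000 (no arbitrage)

Around KRW → ZAR → AUD → BRL → KRW: 1 ÷ 67.998 ÷ 12.922 × 3.5706 × 246.08 = 0.999981
Product ≈ 1 (deviation 0.002%, within rounding noise).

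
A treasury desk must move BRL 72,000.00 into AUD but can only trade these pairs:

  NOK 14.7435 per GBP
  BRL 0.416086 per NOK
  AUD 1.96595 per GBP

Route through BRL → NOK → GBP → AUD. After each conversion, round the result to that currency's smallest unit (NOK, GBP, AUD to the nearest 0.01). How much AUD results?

AUD 23,073.92

BRL 72,000.00 ÷ 0.416086 = NOK 173,041.15
NOK 173,041.15 ÷ 14.7435 = GBP 11,736.78
GBP 11,736.78 × 1.96595 = AUD 23,073.92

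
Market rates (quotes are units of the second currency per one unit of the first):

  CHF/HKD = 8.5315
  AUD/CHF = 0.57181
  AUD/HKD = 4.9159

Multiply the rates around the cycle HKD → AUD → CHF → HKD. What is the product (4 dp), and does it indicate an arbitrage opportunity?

Around HKD → AUD → CHF → HKD: 1 ÷ 4.9159 × 0.57181 × 8.5315 = 0.992371
Product < 1; profitable direction is HKD → CHF → AUD → HKD.

0.9924 (arbitrage exists)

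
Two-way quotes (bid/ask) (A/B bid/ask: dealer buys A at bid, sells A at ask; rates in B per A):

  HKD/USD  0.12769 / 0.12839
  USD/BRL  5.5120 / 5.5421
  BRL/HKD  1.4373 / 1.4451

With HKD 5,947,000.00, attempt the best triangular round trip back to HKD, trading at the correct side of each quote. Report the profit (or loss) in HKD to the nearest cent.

Best loop HKD → USD → BRL → HKD:
HKD 5,947,000.00 × 0.12769 (sell HKD at bid) = USD 759,372.43
USD 759,372.43 × 5.5120 (sell USD at bid) = BRL 4,185,660.83
BRL 4,185,660.83 × 1.4373 (sell BRL at bid) = HKD 6,016,050.32

Net profit: HKD 69,050.32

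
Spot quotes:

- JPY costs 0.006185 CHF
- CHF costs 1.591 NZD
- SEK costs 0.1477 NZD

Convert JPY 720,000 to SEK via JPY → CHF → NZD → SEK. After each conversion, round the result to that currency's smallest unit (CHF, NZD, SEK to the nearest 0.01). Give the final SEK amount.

SEK 47,969.13

JPY 720,000 × 0.006185 = CHF 4,453.20
CHF 4,453.20 × 1.591 = NZD 7,085.04
NZD 7,085.04 ÷ 0.1477 = SEK 47,969.13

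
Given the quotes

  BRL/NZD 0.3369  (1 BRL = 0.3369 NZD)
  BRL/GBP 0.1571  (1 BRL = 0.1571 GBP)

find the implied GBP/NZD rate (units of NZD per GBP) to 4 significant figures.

1 GBP ÷ 0.1571 = 6.36537 BRL
6.36537 BRL × 0.3369 = 2.14449 NZD

GBP/NZD = 2.144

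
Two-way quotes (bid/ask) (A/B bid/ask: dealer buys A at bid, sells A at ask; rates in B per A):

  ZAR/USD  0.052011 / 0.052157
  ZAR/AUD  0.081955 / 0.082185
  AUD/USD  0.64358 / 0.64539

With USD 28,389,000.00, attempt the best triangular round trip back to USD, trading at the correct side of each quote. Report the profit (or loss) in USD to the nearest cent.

Best loop USD → ZAR → AUD → USD:
USD 28,389,000.00 ÷ 0.052157 (buy ZAR at ask) = ZAR 544,298,943.57
ZAR 544,298,943.57 × 0.081955 (sell ZAR at bid) = AUD 44,608,019.92
AUD 44,608,019.92 × 0.64358 (sell AUD at bid) = USD 28,708,829.46

Net profit: USD 319,829.46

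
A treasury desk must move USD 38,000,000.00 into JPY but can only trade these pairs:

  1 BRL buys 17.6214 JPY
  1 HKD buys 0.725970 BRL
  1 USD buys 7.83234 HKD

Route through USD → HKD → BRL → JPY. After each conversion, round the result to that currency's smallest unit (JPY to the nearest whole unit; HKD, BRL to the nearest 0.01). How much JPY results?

JPY 3,807,450,031

USD 38,000,000.00 × 7.83234 = HKD 297,628,920.00
HKD 297,628,920.00 × 0.725970 = BRL 216,069,667.05
BRL 216,069,667.05 × 17.6214 = JPY 3,807,450,031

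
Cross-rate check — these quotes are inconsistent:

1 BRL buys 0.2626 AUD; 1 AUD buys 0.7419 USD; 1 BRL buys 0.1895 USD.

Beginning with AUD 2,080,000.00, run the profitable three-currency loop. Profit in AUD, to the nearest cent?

Profit: AUD 58,425.94

Profitable loop is AUD → USD → BRL → AUD:
AUD 2,080,000.00 × 0.7419 = USD 1,543,152.00
USD 1,543,152.00 ÷ 0.1895 = BRL 8,143,282.32
BRL 8,143,282.32 × 0.2626 = AUD 2,138,425.94
Profit = AUD 2,138,425.94 − AUD 2,080,000.00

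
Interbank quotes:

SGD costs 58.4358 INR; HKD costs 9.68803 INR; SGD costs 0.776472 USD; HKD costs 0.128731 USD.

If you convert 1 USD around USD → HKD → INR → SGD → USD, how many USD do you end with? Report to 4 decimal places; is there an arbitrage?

1.0000 (no arbitrage)

Around USD → HKD → INR → SGD → USD: 1 ÷ 0.128731 × 9.68803 ÷ 58.4358 × 0.776472 = 0.999998
Product ≈ 1 (deviation 0.000%, within rounding noise).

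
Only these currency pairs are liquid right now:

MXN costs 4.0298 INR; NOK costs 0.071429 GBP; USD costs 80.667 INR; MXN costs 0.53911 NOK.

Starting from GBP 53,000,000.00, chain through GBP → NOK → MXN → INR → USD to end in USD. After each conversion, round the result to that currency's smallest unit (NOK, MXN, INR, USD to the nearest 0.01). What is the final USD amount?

USD 68,756,141.79

GBP 53,000,000.00 ÷ 0.071429 = NOK 741,995,548.03
NOK 741,995,548.03 ÷ 0.53911 = MXN 1,376,334,232.40
MXN 1,376,334,232.40 × 4.0298 = INR 5,546,351,689.73
INR 5,546,351,689.73 ÷ 80.667 = USD 68,756,141.79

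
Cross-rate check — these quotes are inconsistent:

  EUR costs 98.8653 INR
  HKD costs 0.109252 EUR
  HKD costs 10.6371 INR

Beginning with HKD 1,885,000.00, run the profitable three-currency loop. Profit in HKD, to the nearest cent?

Profit: HKD 29,085.78

Profitable loop is HKD → EUR → INR → HKD:
HKD 1,885,000.00 × 0.109252 = EUR 205,940.02
EUR 205,940.02 × 98.8653 = INR 20,360,321.86
INR 20,360,321.86 ÷ 10.6371 = HKD 1,914,085.78
Profit = HKD 1,914,085.78 − HKD 1,885,000.00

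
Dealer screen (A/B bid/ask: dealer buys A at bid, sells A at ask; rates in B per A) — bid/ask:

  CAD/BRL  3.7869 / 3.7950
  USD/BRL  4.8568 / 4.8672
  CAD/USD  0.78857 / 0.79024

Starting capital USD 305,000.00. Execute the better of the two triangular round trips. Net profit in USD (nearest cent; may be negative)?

Net profit: USD 2,807.03

Best loop USD → BRL → CAD → USD:
USD 305,000.00 × 4.8568 (sell USD at bid) = BRL 1,481,324.00
BRL 1,481,324.00 ÷ 3.7950 (buy CAD at ask) = CAD 390,335.70
CAD 390,335.70 × 0.78857 (sell CAD at bid) = USD 307,807.03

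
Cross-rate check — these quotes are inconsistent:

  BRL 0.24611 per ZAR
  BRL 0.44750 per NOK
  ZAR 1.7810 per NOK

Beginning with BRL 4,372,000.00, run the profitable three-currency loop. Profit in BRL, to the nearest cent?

Profit: BRL 91,545.98

Profitable loop is BRL → ZAR → NOK → BRL:
BRL 4,372,000.00 ÷ 0.24611 = ZAR 17,764,414.29
ZAR 17,764,414.29 ÷ 1.7810 = NOK 9,974,404.43
NOK 9,974,404.43 × 0.44750 = BRL 4,463,545.98
Profit = BRL 4,463,545.98 − BRL 4,372,000.00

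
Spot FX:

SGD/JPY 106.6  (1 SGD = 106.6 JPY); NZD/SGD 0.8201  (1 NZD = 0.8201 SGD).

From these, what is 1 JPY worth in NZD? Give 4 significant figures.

JPY/NZD = 0.01144

1 JPY ÷ 106.6 = 0.00938086 SGD
0.00938086 SGD ÷ 0.8201 = 0.0114387 NZD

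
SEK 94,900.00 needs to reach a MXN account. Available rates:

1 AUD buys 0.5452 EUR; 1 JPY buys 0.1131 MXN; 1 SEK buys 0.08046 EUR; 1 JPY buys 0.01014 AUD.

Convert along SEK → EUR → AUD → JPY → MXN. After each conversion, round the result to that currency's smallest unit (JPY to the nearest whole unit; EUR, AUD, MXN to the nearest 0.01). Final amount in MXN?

SEK 94,900.00 × 0.08046 = EUR 7,635.65
EUR 7,635.65 ÷ 0.5452 = AUD 14,005.23
AUD 14,005.23 ÷ 0.01014 = JPY 1,381,186
JPY 1,381,186 × 0.1131 = MXN 156,212.14

MXN 156,212.14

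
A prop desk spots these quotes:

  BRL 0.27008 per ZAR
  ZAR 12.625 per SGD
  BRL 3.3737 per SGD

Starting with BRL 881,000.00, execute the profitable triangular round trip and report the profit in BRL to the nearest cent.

Profitable loop is BRL → SGD → ZAR → BRL:
BRL 881,000.00 ÷ 3.3737 = SGD 261,137.62
SGD 261,137.62 × 12.625 = ZAR 3,296,862.50
ZAR 3,296,862.50 × 0.27008 = BRL 890,416.62
Profit = BRL 890,416.62 − BRL 881,000.00

Profit: BRL 9,416.62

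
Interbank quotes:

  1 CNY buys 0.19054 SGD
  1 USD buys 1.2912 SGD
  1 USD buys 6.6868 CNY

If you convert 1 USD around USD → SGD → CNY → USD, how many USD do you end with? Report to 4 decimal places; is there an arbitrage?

Around USD → SGD → CNY → USD: 1 × 1.2912 ÷ 0.19054 ÷ 6.6868 = 1.013419
Product > 1; profitable direction is USD → SGD → CNY → USD.

1.0134 (arbitrage exists)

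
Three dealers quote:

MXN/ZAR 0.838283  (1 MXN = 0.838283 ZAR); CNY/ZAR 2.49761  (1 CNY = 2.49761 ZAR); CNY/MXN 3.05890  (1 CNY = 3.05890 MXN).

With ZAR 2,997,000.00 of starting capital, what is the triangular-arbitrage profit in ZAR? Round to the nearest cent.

Profit: ZAR 79,933.12

Profitable loop is ZAR → CNY → MXN → ZAR:
ZAR 2,997,000.00 ÷ 2.49761 = CNY 1,199,947.15
CNY 1,199,947.15 × 3.05890 = MXN 3,670,518.34
MXN 3,670,518.34 × 0.838283 = ZAR 3,076,933.12
Profit = ZAR 3,076,933.12 − ZAR 2,997,000.00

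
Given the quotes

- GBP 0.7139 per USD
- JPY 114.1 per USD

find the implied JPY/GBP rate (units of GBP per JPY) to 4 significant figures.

JPY/GBP = 0.006257

1 JPY ÷ 114.1 = 0.00876424 USD
0.00876424 USD × 0.7139 = 0.00625679 GBP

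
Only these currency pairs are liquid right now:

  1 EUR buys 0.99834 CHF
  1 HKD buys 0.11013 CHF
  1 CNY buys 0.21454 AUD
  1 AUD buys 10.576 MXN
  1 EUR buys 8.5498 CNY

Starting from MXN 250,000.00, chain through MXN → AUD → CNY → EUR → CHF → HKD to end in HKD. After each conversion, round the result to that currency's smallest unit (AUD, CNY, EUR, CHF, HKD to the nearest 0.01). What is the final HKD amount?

MXN 250,000.00 ÷ 10.576 = AUD 23,638.43
AUD 23,638.43 ÷ 0.21454 = CNY 110,181.92
CNY 110,181.92 ÷ 8.5498 = EUR 12,887.08
EUR 12,887.08 × 0.99834 = CHF 12,865.69
CHF 12,865.69 ÷ 0.11013 = HKD 116,822.75

HKD 116,822.75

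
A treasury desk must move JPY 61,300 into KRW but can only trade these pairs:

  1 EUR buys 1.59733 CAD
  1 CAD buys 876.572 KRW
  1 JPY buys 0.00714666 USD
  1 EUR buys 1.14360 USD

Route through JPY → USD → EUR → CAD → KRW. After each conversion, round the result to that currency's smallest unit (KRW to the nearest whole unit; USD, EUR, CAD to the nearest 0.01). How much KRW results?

KRW 536,383

JPY 61,300 × 0.00714666 = USD 438.09
USD 438.09 ÷ 1.14360 = EUR 383.08
EUR 383.08 × 1.59733 = CAD 611.91
CAD 611.91 × 876.572 = KRW 536,383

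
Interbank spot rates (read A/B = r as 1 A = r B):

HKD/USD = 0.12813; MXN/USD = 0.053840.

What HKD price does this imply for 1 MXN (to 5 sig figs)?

1 MXN × 0.053840 = 0.05384 USD
0.05384 USD ÷ 0.12813 = 0.420198 HKD

MXN/HKD = 0.42020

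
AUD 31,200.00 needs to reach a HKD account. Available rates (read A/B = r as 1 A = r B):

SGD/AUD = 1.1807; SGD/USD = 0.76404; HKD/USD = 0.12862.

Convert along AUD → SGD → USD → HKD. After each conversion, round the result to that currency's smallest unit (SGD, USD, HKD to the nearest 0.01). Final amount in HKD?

HKD 156,972.17

AUD 31,200.00 ÷ 1.1807 = SGD 26,425.00
SGD 26,425.00 × 0.76404 = USD 20,189.76
USD 20,189.76 ÷ 0.12862 = HKD 156,972.17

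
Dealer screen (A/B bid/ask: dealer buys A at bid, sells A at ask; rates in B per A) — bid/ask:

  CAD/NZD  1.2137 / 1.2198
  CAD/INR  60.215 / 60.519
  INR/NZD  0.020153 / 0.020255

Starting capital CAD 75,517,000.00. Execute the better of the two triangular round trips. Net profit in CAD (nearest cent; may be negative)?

Best loop CAD → INR → NZD → CAD:
CAD 75,517,000.00 × 60.215 (sell CAD at bid) = INR 4,547,256,155.00
INR 4,547,256,155.00 × 0.020153 (sell INR at bid) = NZD 91,640,853.29
NZD 91,640,853.29 ÷ 1.2198 (buy CAD at ask) = CAD 75,127,769.55

Net result: CAD -389,230.45 (no profitable arbitrage after spreads)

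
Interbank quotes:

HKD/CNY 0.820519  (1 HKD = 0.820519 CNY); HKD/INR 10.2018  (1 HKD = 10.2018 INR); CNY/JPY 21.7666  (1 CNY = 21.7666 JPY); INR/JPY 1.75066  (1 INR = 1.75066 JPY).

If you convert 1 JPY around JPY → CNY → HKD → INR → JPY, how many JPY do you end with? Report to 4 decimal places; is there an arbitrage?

Around JPY → CNY → HKD → INR → JPY: 1 ÷ 21.7666 ÷ 0.820519 × 10.2018 × 1.75066 = 0.999999
Product ≈ 1 (deviation 0.000%, within rounding noise).

1.0000 (no arbitrage)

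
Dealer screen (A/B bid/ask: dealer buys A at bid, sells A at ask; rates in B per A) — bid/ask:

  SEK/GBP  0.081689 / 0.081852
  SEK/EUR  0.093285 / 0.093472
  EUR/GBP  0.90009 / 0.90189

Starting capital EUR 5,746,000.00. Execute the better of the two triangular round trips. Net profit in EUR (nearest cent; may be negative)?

Net profit: EUR 148,325.01

Best loop EUR → GBP → SEK → EUR:
EUR 5,746,000.00 × 0.90009 (sell EUR at bid) = GBP 5,171,917.14
GBP 5,171,917.14 ÷ 0.081852 (buy SEK at ask) = SEK 63,186,203.64
SEK 63,186,203.64 × 0.093285 (sell SEK at bid) = EUR 5,894,325.01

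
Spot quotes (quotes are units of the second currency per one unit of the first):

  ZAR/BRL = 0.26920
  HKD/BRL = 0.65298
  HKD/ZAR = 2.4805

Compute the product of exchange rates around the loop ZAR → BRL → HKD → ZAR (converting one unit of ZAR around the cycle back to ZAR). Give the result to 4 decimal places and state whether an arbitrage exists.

1.0226 (arbitrage exists)

Around ZAR → BRL → HKD → ZAR: 1 × 0.26920 ÷ 0.65298 × 2.4805 = 1.022620
Product > 1; profitable direction is ZAR → BRL → HKD → ZAR.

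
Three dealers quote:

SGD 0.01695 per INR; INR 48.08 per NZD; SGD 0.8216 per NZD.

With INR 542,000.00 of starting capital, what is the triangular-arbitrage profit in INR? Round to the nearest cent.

Profitable loop is INR → NZD → SGD → INR:
INR 542,000.00 ÷ 48.08 = NZD 11,272.88
NZD 11,272.88 × 0.8216 = SGD 9,261.80
SGD 9,261.80 ÷ 0.01695 = INR 546,418.70
Profit = INR 546,418.70 − INR 542,000.00

Profit: INR 4,418.70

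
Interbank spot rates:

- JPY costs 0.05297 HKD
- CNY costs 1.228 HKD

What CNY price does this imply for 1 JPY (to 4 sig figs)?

JPY/CNY = 0.04314

1 JPY × 0.05297 = 0.05297 HKD
0.05297 HKD ÷ 1.228 = 0.0431352 CNY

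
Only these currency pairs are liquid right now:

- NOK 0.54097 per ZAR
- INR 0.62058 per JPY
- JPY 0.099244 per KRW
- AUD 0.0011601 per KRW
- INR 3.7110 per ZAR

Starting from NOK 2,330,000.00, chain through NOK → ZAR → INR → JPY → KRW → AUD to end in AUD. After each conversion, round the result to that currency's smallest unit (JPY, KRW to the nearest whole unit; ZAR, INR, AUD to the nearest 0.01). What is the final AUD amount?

NOK 2,330,000.00 ÷ 0.54097 = ZAR 4,307,078.03
ZAR 4,307,078.03 × 3.7110 = INR 15,983,566.57
INR 15,983,566.57 ÷ 0.62058 = JPY 25,755,852
JPY 25,755,852 ÷ 0.099244 = KRW 259,520,495
KRW 259,520,495 × 0.0011601 = AUD 301,069.73

AUD 301,069.73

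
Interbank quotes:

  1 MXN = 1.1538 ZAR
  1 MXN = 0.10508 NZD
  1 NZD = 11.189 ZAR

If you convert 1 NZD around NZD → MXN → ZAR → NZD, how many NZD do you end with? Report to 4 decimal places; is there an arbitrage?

Around NZD → MXN → ZAR → NZD: 1 ÷ 0.10508 × 1.1538 ÷ 11.189 = 0.981339
Product < 1; profitable direction is NZD → ZAR → MXN → NZD.

0.9813 (arbitrage exists)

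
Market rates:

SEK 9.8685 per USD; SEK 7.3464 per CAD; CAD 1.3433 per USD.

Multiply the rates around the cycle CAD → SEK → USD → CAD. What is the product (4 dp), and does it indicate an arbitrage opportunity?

1.0000 (no arbitrage)

Around CAD → SEK → USD → CAD: 1 × 7.3464 ÷ 9.8685 × 1.3433 = 0.999992
Product ≈ 1 (deviation 0.001%, within rounding noise).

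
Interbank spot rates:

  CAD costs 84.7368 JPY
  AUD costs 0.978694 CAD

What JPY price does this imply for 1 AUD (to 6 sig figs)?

1 AUD × 0.978694 = 0.978694 CAD
0.978694 CAD × 84.7368 = 82.9314 JPY

AUD/JPY = 82.9314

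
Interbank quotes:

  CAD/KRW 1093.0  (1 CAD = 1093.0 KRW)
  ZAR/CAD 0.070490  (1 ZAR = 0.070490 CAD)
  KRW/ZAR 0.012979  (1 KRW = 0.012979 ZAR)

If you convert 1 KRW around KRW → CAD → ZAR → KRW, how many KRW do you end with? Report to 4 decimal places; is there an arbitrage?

1.0000 (no arbitrage)

Around KRW → CAD → ZAR → KRW: 1 ÷ 1093.0 ÷ 0.070490 ÷ 0.012979 = 1.000026
Product ≈ 1 (deviation 0.003%, within rounding noise).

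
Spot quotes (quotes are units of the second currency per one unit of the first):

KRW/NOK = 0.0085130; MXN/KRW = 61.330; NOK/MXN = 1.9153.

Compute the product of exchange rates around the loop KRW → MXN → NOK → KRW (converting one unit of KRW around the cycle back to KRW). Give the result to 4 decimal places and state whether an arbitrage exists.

1.0000 (no arbitrage)

Around KRW → MXN → NOK → KRW: 1 ÷ 61.330 ÷ 1.9153 ÷ 0.0085130 = 1.000017
Product ≈ 1 (deviation 0.002%, within rounding noise).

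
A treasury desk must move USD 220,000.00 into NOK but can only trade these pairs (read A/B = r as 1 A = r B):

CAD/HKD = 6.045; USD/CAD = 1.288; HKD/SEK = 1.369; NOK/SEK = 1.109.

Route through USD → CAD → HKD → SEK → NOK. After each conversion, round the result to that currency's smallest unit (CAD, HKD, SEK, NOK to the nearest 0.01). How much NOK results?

USD 220,000.00 × 1.288 = CAD 283,360.00
CAD 283,360.00 × 6.045 = HKD 1,712,911.20
HKD 1,712,911.20 × 1.369 = SEK 2,344,975.43
SEK 2,344,975.43 ÷ 1.109 = NOK 2,114,495.43

NOK 2,114,495.43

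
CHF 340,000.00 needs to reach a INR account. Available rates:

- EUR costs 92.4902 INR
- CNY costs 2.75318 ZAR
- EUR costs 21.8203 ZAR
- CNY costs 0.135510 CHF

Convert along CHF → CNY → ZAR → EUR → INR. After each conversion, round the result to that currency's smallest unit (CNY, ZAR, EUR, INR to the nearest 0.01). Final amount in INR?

CHF 340,000.00 ÷ 0.135510 = CNY 2,509,039.92
CNY 2,509,039.92 × 2.75318 = ZAR 6,907,838.53
ZAR 6,907,838.53 ÷ 21.8203 = EUR 316,578.53
EUR 316,578.53 × 92.4902 = INR 29,280,411.56

INR 29,280,411.56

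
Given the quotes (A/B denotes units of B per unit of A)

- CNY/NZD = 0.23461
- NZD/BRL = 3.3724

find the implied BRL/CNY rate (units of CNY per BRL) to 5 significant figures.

1 BRL ÷ 3.3724 = 0.296525 NZD
0.296525 NZD ÷ 0.23461 = 1.2639 CNY

BRL/CNY = 1.2639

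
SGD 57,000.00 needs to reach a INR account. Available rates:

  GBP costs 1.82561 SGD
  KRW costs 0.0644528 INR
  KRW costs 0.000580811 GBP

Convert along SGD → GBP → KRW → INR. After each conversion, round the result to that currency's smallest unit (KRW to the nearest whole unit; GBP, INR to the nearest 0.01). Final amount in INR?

SGD 57,000.00 ÷ 1.82561 = GBP 31,222.44
GBP 31,222.44 ÷ 0.000580811 = KRW 53,756,627
KRW 53,756,627 × 0.0644528 = INR 3,464,765.13

INR 3,464,765.13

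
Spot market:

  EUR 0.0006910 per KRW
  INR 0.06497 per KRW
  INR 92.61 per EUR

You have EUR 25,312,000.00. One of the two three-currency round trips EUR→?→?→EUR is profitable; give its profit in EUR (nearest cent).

Profitable loop is EUR → KRW → INR → EUR:
EUR 25,312,000.00 ÷ 0.0006910 = KRW 36,630,969,609
KRW 36,630,969,609 × 0.06497 = INR 2,379,914,095.51
INR 2,379,914,095.51 ÷ 92.61 = EUR 25,698,240.96
Profit = EUR 25,698,240.96 − EUR 25,312,000.00

Profit: EUR 386,240.96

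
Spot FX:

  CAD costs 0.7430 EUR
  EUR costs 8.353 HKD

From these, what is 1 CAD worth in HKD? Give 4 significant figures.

1 CAD × 0.7430 = 0.743 EUR
0.743 EUR × 8.353 = 6.20628 HKD

CAD/HKD = 6.206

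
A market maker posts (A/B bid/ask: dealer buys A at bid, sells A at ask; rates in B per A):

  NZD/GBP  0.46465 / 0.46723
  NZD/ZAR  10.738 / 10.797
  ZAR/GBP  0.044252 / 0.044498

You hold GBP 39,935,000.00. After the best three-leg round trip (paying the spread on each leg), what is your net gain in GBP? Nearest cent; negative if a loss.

Best loop GBP → NZD → ZAR → GBP:
GBP 39,935,000.00 ÷ 0.46723 (buy NZD at ask) = NZD 85,471,823.30
NZD 85,471,823.30 × 10.738 (sell NZD at bid) = ZAR 917,796,438.58
ZAR 917,796,438.58 × 0.044252 (sell ZAR at bid) = GBP 40,614,328.00

Net profit: GBP 679,328.00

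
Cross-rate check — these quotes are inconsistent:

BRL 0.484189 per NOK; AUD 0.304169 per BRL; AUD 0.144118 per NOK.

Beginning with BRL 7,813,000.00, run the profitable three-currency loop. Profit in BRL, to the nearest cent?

Profit: BRL 171,164.32

Profitable loop is BRL → AUD → NOK → BRL:
BRL 7,813,000.00 × 0.304169 = AUD 2,376,472.40
AUD 2,376,472.40 ÷ 0.144118 = NOK 16,489,768.09
NOK 16,489,768.09 × 0.484189 = BRL 7,984,164.32
Profit = BRL 7,984,164.32 − BRL 7,813,000.00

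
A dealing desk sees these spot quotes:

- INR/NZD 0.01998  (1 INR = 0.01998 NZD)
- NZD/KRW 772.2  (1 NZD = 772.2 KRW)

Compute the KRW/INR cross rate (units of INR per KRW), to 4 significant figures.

1 KRW ÷ 772.2 = 0.001295 NZD
0.001295 NZD ÷ 0.01998 = 0.0648149 INR

KRW/INR = 0.06481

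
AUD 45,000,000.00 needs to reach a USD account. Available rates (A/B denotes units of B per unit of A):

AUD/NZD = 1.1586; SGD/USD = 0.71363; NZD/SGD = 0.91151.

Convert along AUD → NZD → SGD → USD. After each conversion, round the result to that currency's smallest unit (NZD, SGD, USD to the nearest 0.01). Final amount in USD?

AUD 45,000,000.00 × 1.1586 = NZD 52,137,000.00
NZD 52,137,000.00 × 0.91151 = SGD 47,523,396.87
SGD 47,523,396.87 × 0.71363 = USD 33,914,121.71

USD 33,914,121.71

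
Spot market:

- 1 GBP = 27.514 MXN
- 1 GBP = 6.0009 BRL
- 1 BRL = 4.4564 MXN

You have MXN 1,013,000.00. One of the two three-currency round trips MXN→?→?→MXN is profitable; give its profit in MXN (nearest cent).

Profitable loop is MXN → BRL → GBP → MXN:
MXN 1,013,000.00 ÷ 4.4564 = BRL 227,313.53
BRL 227,313.53 ÷ 6.0009 = GBP 37,879.91
GBP 37,879.91 × 27.514 = MXN 1,042,227.73
Profit = MXN 1,042,227.73 − MXN 1,013,000.00

Profit: MXN 29,227.73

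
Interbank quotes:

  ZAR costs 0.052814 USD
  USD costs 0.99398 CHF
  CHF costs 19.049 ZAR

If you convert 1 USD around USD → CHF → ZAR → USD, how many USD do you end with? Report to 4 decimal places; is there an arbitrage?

1.0000 (no arbitrage)

Around USD → CHF → ZAR → USD: 1 × 0.99398 × 19.049 × 0.052814 = 0.999997
Product ≈ 1 (deviation 0.000%, within rounding noise).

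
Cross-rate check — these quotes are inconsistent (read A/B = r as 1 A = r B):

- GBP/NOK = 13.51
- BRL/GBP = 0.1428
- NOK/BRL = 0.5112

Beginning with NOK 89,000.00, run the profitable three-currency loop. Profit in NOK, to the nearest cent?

Profitable loop is NOK → GBP → BRL → NOK:
NOK 89,000.00 ÷ 13.51 = GBP 6,587.71
GBP 6,587.71 ÷ 0.1428 = BRL 46,132.44
BRL 46,132.44 ÷ 0.5112 = NOK 90,243.43
Profit = NOK 90,243.43 − NOK 89,000.00

Profit: NOK 1,243.43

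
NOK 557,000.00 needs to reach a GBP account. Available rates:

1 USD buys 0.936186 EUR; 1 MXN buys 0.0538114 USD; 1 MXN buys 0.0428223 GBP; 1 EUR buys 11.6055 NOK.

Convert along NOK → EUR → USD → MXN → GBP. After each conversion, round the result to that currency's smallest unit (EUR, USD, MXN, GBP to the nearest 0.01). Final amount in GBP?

GBP 40,796.69

NOK 557,000.00 ÷ 11.6055 = EUR 47,994.49
EUR 47,994.49 ÷ 0.936186 = USD 51,265.98
USD 51,265.98 ÷ 0.0538114 = MXN 952,697.38
MXN 952,697.38 × 0.0428223 = GBP 40,796.69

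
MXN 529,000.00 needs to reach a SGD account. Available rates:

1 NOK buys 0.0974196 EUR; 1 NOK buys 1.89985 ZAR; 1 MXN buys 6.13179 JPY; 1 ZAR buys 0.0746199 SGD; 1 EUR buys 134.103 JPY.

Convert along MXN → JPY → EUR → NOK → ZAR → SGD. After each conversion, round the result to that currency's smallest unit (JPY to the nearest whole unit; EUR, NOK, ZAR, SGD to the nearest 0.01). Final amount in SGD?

MXN 529,000.00 × 6.13179 = JPY 3,243,717
JPY 3,243,717 ÷ 134.103 = EUR 24,188.25
EUR 24,188.25 ÷ 0.0974196 = NOK 248,289.36
NOK 248,289.36 × 1.89985 = ZAR 471,712.54
ZAR 471,712.54 × 0.0746199 = SGD 35,199.14

SGD 35,199.14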